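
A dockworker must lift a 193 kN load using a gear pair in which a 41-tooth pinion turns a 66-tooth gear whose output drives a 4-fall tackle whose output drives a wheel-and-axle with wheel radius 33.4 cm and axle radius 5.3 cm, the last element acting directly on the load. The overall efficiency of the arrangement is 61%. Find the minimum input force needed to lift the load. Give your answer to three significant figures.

Gear pair MA = 66/41 = 1.6098.
Block-and-tackle MA = number of supporting rope parts = 4.
Wheel-and-axle MA = R/r = 33.4/5.3 = 6.3019.
Combined ideal MA = 1.6098 × 4 × 6.3019 = 40.578.
Actual MA = 40.578 × 0.61 = 24.753.
Effort = load / actual MA = 193 / 24.753 = 7.7972 kN.

7.80 kN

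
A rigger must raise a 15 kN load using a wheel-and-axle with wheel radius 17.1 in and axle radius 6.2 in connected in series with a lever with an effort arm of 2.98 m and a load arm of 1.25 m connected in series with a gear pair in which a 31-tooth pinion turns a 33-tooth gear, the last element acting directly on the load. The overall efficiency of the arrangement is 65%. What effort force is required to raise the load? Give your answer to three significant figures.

3.30 kN

Wheel-and-axle MA = R/r = 17.1/6.2 = 2.7581.
Lever MA = effort arm / load arm = 2.98/1.25 = 2.384.
Gear pair MA = 33/31 = 1.0645.
Combined ideal MA = 2.7581 × 2.384 × 1.0645 = 6.9994.
Actual MA = 6.9994 × 0.65 = 4.5496.
Effort = load / actual MA = 15 / 4.5496 = 3.297 kN.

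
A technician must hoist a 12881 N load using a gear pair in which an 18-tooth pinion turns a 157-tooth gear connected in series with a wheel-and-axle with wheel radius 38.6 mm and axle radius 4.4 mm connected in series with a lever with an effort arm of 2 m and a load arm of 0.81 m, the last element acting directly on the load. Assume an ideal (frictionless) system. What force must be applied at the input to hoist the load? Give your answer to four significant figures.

68.18 N

Gear pair MA = 157/18 = 8.7222.
Wheel-and-axle MA = R/r = 38.6/4.4 = 8.7727.
Lever MA = effort arm / load arm = 2/0.81 = 2.4691.
Combined ideal MA = 8.7222 × 8.7727 × 2.4691 = 188.93.
Effort = load / MA = 12881 / 188.93 = 68.178 N.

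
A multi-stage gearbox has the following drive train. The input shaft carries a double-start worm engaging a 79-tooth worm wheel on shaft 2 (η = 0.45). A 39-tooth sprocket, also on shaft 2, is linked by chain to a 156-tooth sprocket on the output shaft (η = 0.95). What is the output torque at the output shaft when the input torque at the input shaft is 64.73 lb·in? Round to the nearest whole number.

4372 lb·in

worm 79/2 = 39.5 → τ = 64.73·39.5·0.45 = 1150.6 lb·in
chain 156/39 = 4 → τ = 1150.6·4·0.95 = 4372.2 lb·in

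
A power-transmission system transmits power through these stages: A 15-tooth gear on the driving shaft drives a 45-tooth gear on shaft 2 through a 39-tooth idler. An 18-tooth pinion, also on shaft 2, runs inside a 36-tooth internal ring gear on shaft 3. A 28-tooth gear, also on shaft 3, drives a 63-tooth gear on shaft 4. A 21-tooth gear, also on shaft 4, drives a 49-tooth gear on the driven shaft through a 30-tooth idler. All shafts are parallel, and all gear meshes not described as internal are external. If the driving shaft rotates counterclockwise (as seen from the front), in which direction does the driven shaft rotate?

clockwise

the driving shaft → shaft 2: driver → idler → driven is 2 external meshes, 2 reversals → CCW.
shaft 2 → shaft 3: internal mesh, same direction → CCW.
shaft 3 → shaft 4: external mesh, 1 reversal → CW.
shaft 4 → the driven shaft: driver → idler → driven is 2 external meshes, 2 reversals → CW.
5 reversals in total — an odd number — so the driven shaft turns opposite to the driving shaft.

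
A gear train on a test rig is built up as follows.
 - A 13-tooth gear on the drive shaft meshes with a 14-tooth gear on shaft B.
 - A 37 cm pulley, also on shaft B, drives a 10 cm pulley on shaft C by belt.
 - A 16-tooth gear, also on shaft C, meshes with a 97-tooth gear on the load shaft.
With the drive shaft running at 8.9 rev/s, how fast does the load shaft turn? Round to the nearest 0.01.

5.04 rev/s

gear mesh 14/13 = 1.0769 → 8.9/1.0769 = 8.2643 rev/s
belt 10/37 = 0.27027 → 8.2643/0.27027 = 30.578 rev/s
gear mesh 97/16 = 6.0625 → 30.578/6.0625 = 5.0438 rev/s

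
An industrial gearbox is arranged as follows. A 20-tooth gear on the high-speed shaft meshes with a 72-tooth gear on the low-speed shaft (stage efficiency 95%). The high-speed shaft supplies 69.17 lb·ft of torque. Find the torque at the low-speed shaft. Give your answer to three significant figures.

After the gear mesh (72/20): 69.17 × 3.6 × 0.95 = 236.56 lb·ft

237 lb·ft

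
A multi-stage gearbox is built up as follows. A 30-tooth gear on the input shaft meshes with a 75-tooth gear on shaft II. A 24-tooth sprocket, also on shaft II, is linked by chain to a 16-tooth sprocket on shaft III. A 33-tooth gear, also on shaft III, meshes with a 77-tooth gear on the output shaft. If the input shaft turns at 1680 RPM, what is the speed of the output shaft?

gear mesh 75/30 = 2.5 → 1680/2.5 = 672 RPM
chain 16/24 = 0.66667 → 672/0.66667 = 1008 RPM
gear mesh 77/33 = 2.3333 → 1008/2.3333 = 432 RPM

432 RPM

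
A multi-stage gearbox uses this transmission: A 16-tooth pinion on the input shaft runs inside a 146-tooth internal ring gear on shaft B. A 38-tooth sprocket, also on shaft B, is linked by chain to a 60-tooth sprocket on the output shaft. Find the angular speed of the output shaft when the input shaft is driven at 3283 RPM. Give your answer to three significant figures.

Internal gear: ratio = 146/16 = 9.125, so shaft B turns at 3283 / 9.125 = 359.78 RPM.
Chain: ratio = 60/38 = 1.5789, so the output shaft turns at 359.78 / 1.5789 = 227.86 RPM.

228 RPM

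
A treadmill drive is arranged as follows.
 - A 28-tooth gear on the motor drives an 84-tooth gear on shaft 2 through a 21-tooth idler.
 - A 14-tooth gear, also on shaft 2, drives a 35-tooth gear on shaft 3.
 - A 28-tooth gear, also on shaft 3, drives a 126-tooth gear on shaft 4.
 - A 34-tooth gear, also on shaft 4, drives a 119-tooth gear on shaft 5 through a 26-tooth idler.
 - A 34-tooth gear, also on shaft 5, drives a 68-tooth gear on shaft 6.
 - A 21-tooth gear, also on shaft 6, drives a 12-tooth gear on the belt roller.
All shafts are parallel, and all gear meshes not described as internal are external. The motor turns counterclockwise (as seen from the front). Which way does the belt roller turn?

counterclockwise

the motor → shaft 2: driver → idler → driven is 2 external meshes, 2 reversals → CCW.
shaft 2 → shaft 3: external mesh, 1 reversal → CW.
shaft 3 → shaft 4: external mesh, 1 reversal → CCW.
shaft 4 → shaft 5: driver → idler → driven is 2 external meshes, 2 reversals → CCW.
shaft 5 → shaft 6: external mesh, 1 reversal → CW.
shaft 6 → the belt roller: external mesh, 1 reversal → CCW.
8 reversals in total — an even number — so the belt roller turns the same way as the motor.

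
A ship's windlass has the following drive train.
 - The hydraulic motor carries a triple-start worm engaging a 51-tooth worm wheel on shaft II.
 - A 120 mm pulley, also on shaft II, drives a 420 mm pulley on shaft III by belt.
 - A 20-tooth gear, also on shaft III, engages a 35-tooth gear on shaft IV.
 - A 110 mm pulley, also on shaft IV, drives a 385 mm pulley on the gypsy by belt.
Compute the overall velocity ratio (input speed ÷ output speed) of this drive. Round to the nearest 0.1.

Each stage contributes driven/driver: worm 51/3 = 17, belt 420/120 = 3.5, gear mesh 35/20 = 1.75, belt 385/110 = 3.5.
Overall: 17 × 3.5 × 1.75 × 3.5 = 364.44.

364.4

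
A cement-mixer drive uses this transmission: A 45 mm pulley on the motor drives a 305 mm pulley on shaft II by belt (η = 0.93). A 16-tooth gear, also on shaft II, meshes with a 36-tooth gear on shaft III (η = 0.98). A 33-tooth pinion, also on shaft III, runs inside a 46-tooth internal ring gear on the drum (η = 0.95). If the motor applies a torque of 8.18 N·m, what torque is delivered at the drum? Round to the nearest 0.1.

150.6 N·m

After the belt (305/45): 8.18 × 6.7778 × 0.93 = 51.561 N·m
After the gear mesh (36/16): 51.561 × 2.25 × 0.98 = 113.69 N·m
After the internal gear (46/33): 113.69 × 1.3939 × 0.95 = 150.56 N·m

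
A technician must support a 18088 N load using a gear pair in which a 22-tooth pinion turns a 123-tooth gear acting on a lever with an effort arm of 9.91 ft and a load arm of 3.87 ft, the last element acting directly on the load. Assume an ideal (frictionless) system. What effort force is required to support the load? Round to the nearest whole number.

1263 N

Gear pair MA = 123/22 = 5.5909.
Lever MA = effort arm / load arm = 9.91/3.87 = 2.5607.
Combined ideal MA = 5.5909 × 2.5607 = 14.317.
Effort = load / MA = 18088 / 14.317 = 1263.4 N.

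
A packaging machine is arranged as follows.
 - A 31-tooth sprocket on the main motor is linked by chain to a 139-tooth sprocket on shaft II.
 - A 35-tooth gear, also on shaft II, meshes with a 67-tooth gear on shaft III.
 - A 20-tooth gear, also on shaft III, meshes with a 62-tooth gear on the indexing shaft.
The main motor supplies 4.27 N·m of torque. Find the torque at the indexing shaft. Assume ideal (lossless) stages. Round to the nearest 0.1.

After the chain (139/31): 4.27 × 4.4839 = 19.146 N·m
After the gear mesh (67/35): 19.146 × 1.9143 = 36.651 N·m
After the gear mesh (62/20): 36.651 × 3.1 = 113.62 N·m

113.6 N·m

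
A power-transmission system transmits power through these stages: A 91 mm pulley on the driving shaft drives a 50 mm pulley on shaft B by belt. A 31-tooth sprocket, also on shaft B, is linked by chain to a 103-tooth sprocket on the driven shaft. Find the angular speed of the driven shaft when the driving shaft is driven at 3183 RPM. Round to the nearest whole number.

1744 RPM

belt 50/91 = 0.54945 → 3183/0.54945 = 5793.1 RPM
chain 103/31 = 3.3226 → 5793.1/3.3226 = 1743.5 RPM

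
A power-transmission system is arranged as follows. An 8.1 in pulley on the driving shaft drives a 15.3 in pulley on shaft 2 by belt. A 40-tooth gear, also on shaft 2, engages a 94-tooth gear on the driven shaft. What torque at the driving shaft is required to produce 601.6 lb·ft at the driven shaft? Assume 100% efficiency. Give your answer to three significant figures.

136 lb·ft

Overall ratio R = 1.8889 × 2.35 = 4.4389.
Input torque = output torque / R = 601.6 / 4.4389 = 135.53 lb·ft.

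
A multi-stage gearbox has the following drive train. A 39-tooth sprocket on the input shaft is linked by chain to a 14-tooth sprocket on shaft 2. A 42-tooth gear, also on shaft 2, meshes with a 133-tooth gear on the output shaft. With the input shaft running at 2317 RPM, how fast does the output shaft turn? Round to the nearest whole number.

the input shaft → shaft 2 (chain, 14/39): 2317 ÷ 0.35897 = 6454.5 RPM
shaft 2 → the output shaft (gear mesh, 133/42): 6454.5 ÷ 3.1667 = 2038.3 RPM

2038 RPM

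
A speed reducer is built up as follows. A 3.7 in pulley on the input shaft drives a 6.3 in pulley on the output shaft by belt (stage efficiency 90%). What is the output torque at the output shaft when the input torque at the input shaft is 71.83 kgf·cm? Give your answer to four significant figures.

110.1 kgf·cm

Belt: ratio = 6.3/3.7 = 1.7027; torque at the output shaft = 71.83 × 1.7027 × 0.90 = 110.07 kgf·cm.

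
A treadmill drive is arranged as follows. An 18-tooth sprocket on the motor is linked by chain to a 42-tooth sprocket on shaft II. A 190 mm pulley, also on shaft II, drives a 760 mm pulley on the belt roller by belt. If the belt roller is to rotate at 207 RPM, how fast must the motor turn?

1932 RPM

Overall ratio R = 2.3333 × 4 = 9.3333.
Required input speed = output speed × R = 207 × 9.3333 = 1932 RPM.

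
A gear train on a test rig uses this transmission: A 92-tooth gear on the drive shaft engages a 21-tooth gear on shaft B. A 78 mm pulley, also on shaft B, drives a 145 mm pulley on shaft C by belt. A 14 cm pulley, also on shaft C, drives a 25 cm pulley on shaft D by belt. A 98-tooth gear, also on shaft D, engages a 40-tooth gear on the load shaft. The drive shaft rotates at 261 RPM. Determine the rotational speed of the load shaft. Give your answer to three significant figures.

844 RPM

gear mesh 21/92 = 0.22826 → 261/0.22826 = 1143.4 RPM
belt 145/78 = 1.859 → 1143.4/1.859 = 615.09 RPM
belt 25/14 = 1.7857 → 615.09/1.7857 = 344.45 RPM
gear mesh 40/98 = 0.40816 → 344.45/0.40816 = 843.9 RPM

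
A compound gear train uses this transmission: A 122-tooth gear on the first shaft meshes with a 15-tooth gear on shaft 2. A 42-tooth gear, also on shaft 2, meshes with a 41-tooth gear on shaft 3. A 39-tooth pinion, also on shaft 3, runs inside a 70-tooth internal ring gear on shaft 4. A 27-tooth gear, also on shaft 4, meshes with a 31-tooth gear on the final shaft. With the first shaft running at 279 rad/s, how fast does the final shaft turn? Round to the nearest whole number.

the first shaft → shaft 2 (gear mesh, 15/122): 279 ÷ 0.12295 = 2269.2 rad/s
shaft 2 → shaft 3 (gear mesh, 41/42): 2269.2 ÷ 0.97619 = 2324.5 rad/s
shaft 3 → shaft 4 (internal gear, 70/39): 2324.5 ÷ 1.7949 = 1295.1 rad/s
shaft 4 → the final shaft (gear mesh, 31/27): 1295.1 ÷ 1.1481 = 1128 rad/s

1128 rad/s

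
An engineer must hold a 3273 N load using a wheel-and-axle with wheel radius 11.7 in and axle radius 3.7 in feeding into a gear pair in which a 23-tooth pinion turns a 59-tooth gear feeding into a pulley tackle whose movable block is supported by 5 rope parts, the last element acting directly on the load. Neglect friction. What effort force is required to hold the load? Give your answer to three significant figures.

Wheel-and-axle MA = R/r = 11.7/3.7 = 3.1622.
Gear pair MA = 59/23 = 2.5652.
Block-and-tackle MA = number of supporting rope parts = 5.
Combined ideal MA = 3.1622 × 2.5652 × 5 = 40.558.
Effort = load / MA = 3273 / 40.558 = 80.699 N.

80.7 N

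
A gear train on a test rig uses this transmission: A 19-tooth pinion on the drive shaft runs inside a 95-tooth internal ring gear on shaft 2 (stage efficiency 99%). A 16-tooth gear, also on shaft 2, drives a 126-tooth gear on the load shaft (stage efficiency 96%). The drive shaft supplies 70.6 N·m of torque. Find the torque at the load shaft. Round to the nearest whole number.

internal gear 95/19 = 5 → τ = 70.6·5·0.99 = 349.47 N·m
gear mesh 126/16 = 7.875 → τ = 349.47·7.875·0.96 = 2642 N·m

2642 N·m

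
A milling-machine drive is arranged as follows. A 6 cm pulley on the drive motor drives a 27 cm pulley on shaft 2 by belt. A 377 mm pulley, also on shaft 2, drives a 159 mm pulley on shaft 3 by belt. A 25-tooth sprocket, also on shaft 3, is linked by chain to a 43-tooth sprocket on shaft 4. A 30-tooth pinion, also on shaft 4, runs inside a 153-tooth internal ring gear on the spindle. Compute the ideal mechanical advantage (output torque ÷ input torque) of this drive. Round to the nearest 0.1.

16.6

Each stage contributes driven/driver: belt 27/6 = 4.5, belt 159/377 = 0.42175, chain 43/25 = 1.72, internal gear 153/30 = 5.1.
Overall: 4.5 × 0.42175 × 1.72 × 5.1 = 16.648.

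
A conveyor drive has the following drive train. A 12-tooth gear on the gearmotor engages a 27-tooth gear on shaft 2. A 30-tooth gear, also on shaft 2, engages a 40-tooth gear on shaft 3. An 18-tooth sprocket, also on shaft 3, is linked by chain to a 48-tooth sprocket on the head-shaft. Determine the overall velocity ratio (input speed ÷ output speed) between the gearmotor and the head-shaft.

Each stage contributes driven/driver: gear mesh 27/12 = 2.25, gear mesh 40/30 = 1.3333, chain 48/18 = 2.6667.
Overall: 2.25 × 1.3333 × 2.6667 = 8.

8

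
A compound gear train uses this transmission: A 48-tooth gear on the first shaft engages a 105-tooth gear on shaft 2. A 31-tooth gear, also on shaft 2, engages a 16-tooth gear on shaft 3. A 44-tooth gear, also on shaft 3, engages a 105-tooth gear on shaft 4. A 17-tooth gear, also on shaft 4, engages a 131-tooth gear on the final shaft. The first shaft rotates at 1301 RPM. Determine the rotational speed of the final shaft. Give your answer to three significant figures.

62.7 RPM

Gear mesh: ratio = 105/48 = 2.1875, so shaft 2 turns at 1301 / 2.1875 = 594.74 RPM.
Gear mesh: ratio = 16/31 = 0.51613, so shaft 3 turns at 594.74 / 0.51613 = 1152.3 RPM.
Gear mesh: ratio = 105/44 = 2.3864, so shaft 4 turns at 1152.3 / 2.3864 = 482.87 RPM.
Gear mesh: ratio = 131/17 = 7.7059, so the final shaft turns at 482.87 / 7.7059 = 62.663 RPM.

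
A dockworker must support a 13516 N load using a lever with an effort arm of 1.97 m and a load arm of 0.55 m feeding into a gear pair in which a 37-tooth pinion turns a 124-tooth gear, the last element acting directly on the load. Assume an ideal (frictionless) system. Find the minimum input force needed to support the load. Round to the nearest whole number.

Lever MA = effort arm / load arm = 1.97/0.55 = 3.5818.
Gear pair MA = 124/37 = 3.3514.
Combined ideal MA = 3.5818 × 3.3514 = 12.004.
Effort = load / MA = 13516 / 12.004 = 1126 N.

1126 N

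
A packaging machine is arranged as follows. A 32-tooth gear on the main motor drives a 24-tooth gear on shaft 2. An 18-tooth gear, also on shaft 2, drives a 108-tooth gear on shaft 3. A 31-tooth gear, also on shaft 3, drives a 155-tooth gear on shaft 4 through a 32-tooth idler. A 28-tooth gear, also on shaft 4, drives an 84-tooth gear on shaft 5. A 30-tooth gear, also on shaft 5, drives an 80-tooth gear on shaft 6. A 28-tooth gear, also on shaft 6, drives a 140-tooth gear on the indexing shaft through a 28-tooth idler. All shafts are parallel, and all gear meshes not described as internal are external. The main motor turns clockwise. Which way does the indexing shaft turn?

clockwise

the main motor → shaft 2: external mesh, 1 reversal → CCW.
shaft 2 → shaft 3: external mesh, 1 reversal → CW.
shaft 3 → shaft 4: driver → idler → driven is 2 external meshes, 2 reversals → CW.
shaft 4 → shaft 5: external mesh, 1 reversal → CCW.
shaft 5 → shaft 6: external mesh, 1 reversal → CW.
shaft 6 → the indexing shaft: driver → idler → driven is 2 external meshes, 2 reversals → CW.
8 reversals in total — an even number — so the indexing shaft turns the same way as the main motor.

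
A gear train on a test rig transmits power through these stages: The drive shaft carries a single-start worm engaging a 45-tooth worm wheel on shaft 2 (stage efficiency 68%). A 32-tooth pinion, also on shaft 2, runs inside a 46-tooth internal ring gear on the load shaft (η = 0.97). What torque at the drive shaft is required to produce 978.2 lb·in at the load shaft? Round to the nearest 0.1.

Overall ratio R = 45 × 1.4375 = 64.688; overall efficiency η = 0.68 × 0.97 = 0.6596.
Input torque = output torque / (R × η) = 978.2 / (64.688 × 0.6596) = 22.926 lb·in.

22.9 lb·in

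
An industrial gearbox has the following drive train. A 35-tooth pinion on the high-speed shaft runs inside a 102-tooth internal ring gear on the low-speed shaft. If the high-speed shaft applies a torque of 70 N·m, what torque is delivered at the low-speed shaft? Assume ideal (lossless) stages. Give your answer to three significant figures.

204 N·m

internal gear 102/35 = 2.9143 → τ = 70·2.9143 = 204 N·m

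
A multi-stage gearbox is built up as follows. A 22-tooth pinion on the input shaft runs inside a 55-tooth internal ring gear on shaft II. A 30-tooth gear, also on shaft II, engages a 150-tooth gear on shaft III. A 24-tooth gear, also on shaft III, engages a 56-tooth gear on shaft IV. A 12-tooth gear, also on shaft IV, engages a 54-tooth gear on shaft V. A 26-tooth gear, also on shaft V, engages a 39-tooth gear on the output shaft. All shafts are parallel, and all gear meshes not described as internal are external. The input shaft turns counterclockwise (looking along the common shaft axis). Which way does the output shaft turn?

counterclockwise

the input shaft → shaft II: internal mesh, same direction → CCW.
shaft II → shaft III: external mesh, 1 reversal → CW.
shaft III → shaft IV: external mesh, 1 reversal → CCW.
shaft IV → shaft V: external mesh, 1 reversal → CW.
shaft V → the output shaft: external mesh, 1 reversal → CCW.
4 reversals in total — an even number — so the output shaft turns the same way as the input shaft.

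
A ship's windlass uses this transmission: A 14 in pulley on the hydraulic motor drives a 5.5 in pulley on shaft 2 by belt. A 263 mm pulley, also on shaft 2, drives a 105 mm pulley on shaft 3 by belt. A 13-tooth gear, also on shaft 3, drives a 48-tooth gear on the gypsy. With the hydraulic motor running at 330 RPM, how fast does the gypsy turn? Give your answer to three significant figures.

the hydraulic motor → shaft 2 (belt, 5.5/14): 330 ÷ 0.39286 = 840 RPM
shaft 2 → shaft 3 (belt, 105/263): 840 ÷ 0.39924 = 2104 RPM
shaft 3 → the gypsy (gear mesh, 48/13): 2104 ÷ 3.6923 = 569.83 RPM

570 RPM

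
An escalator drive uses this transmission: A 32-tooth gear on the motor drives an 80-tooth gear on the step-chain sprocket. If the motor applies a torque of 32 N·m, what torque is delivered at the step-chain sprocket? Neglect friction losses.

gear mesh 80/32 = 2.5 → τ = 32·2.5 = 80 N·m

80 N·m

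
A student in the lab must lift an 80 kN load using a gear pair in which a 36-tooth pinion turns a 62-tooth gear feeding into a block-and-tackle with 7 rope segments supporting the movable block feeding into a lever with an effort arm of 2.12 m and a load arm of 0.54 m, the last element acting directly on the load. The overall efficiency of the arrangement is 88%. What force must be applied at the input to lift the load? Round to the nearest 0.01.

Gear pair MA = 62/36 = 1.7222.
Block-and-tackle MA = number of supporting rope parts = 7.
Lever MA = effort arm / load arm = 2.12/0.54 = 3.9259.
Combined ideal MA = 1.7222 × 7 × 3.9259 = 47.329.
Actual MA = 47.329 × 0.88 = 41.65.
Effort = load / actual MA = 80 / 41.65 = 1.9208 kN.

1.92 kN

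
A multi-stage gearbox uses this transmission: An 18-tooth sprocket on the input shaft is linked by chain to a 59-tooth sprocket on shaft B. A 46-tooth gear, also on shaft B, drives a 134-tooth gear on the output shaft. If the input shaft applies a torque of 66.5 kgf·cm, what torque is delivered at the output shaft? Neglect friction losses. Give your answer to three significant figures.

Chain: ratio = 59/18 = 3.2778; torque at shaft B = 66.5 × 3.2778 = 217.97 kgf·cm.
Gear mesh: ratio = 134/46 = 2.913; torque at the output shaft = 217.97 × 2.913 = 634.96 kgf·cm.

635 kgf·cm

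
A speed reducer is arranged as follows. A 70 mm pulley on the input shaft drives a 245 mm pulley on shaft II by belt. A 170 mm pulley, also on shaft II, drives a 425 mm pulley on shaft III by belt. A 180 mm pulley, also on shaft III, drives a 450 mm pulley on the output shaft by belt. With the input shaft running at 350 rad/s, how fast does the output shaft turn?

16 rad/s

belt 245/70 = 3.5 → 350/3.5 = 100 rad/s
belt 425/170 = 2.5 → 100/2.5 = 40 rad/s
belt 450/180 = 2.5 → 40/2.5 = 16 rad/s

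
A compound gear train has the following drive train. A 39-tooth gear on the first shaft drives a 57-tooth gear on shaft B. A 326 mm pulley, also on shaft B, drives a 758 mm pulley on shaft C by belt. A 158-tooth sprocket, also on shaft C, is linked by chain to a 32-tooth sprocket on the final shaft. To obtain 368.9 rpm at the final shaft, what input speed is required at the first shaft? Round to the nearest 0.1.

253.9 rpm

Overall ratio R = 1.4615 × 2.3252 × 0.20253 = 0.68826.
Required input speed = output speed × R = 368.9 × 0.68826 = 253.9 rpm.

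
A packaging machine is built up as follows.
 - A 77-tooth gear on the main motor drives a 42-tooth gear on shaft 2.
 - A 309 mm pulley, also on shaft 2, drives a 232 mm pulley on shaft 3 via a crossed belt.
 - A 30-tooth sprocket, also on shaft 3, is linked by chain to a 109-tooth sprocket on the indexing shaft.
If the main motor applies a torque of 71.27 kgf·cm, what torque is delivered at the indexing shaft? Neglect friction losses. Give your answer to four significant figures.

After the gear mesh (42/77): 71.27 × 0.54545 = 38.875 kgf·cm
After the belt (232/309): 38.875 × 0.75081 = 29.187 kgf·cm
After the chain (109/30): 29.187 × 3.6333 = 106.05 kgf·cm

106.0 kgf·cm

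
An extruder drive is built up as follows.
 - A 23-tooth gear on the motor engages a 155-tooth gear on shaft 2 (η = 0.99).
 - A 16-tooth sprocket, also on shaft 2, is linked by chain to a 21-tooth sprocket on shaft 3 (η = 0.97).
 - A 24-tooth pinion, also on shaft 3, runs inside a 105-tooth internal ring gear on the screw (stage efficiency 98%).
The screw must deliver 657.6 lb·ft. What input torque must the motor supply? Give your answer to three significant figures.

Overall ratio R = 6.7391 × 1.3125 × 4.375 = 38.697; overall efficiency η = 0.99 × 0.97 × 0.98 = 0.9411.
Input torque = output torque / (R × η) = 657.6 / (38.697 × 0.9411) = 18.057 lb·ft.

18.1 lb·ft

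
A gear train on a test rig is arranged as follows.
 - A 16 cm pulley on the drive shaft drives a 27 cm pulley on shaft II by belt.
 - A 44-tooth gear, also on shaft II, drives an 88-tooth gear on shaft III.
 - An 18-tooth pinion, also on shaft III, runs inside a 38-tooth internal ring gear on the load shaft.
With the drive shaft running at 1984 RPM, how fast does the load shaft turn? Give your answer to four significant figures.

278.5 RPM

Belt: ratio = 27/16 = 1.6875, so shaft II turns at 1984 / 1.6875 = 1175.7 RPM.
Gear mesh: ratio = 88/44 = 2, so shaft III turns at 1175.7 / 2 = 587.85 RPM.
Internal gear: ratio = 38/18 = 2.1111, so the load shaft turns at 587.85 / 2.1111 = 278.46 RPM.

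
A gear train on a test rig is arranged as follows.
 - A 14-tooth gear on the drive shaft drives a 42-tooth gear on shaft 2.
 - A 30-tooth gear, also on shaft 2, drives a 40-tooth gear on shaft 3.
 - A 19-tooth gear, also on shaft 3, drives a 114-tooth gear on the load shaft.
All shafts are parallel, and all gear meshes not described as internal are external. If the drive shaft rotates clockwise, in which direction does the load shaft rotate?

counterclockwise

the drive shaft → shaft 2: external mesh, 1 reversal → CCW.
shaft 2 → shaft 3: external mesh, 1 reversal → CW.
shaft 3 → the load shaft: external mesh, 1 reversal → CCW.
3 reversals in total — an odd number — so the load shaft turns opposite to the drive shaft.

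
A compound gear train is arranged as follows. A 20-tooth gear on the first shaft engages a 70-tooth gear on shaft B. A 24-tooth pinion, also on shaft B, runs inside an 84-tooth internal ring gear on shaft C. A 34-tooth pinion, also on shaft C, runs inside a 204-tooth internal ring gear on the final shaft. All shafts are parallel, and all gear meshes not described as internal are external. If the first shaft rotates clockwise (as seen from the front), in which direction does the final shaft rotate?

the first shaft → shaft B: external mesh, 1 reversal → CCW.
shaft B → shaft C: internal mesh, same direction → CCW.
shaft C → the final shaft: internal mesh, same direction → CCW.
1 reversal in total — an odd number — so the final shaft turns opposite to the first shaft.

counterclockwise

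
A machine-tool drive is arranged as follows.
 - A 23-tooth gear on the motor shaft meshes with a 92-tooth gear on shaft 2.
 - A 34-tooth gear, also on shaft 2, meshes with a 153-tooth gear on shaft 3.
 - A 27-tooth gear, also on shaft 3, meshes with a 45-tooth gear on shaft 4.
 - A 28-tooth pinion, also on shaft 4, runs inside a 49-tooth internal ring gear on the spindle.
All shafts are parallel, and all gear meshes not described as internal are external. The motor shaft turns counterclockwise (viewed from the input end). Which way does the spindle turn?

the motor shaft → shaft 2: external mesh, 1 reversal → CW.
shaft 2 → shaft 3: external mesh, 1 reversal → CCW.
shaft 3 → shaft 4: external mesh, 1 reversal → CW.
shaft 4 → the spindle: internal mesh, same direction → CW.
3 reversals in total — an odd number — so the spindle turns opposite to the motor shaft.

clockwise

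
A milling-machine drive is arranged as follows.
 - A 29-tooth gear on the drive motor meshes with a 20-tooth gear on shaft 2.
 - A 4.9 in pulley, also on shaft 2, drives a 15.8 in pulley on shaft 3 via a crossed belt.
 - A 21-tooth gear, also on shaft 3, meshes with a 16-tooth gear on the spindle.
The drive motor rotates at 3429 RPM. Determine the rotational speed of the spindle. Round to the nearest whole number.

2024 RPM

Gear mesh: ratio = 20/29 = 0.68966, so shaft 2 turns at 3429 / 0.68966 = 4972 RPM.
Belt: ratio = 15.8/4.9 = 3.2245, so shaft 3 turns at 4972 / 3.2245 = 1542 RPM.
Gear mesh: ratio = 16/21 = 0.7619, so the spindle turns at 1542 / 0.7619 = 2023.8 RPM.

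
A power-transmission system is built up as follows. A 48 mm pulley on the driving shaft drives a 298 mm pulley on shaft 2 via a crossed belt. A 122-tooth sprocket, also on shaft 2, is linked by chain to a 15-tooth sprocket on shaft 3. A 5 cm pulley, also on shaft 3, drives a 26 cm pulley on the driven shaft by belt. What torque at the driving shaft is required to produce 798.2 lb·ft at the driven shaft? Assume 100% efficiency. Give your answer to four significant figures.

Overall ratio R = 6.2083 × 0.12295 × 5.2 = 3.9693.
Input torque = output torque / R = 798.2 / 3.9693 = 201.1 lb·ft.

201.1 lb·ft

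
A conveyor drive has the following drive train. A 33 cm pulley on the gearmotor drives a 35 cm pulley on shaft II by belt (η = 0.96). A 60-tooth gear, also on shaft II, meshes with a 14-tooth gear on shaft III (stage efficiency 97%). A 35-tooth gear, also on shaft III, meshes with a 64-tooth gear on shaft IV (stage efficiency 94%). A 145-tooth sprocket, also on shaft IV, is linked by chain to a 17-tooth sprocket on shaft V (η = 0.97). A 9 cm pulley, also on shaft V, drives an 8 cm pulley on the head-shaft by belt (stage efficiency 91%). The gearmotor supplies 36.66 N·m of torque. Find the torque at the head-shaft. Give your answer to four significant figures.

belt 35/33 = 1.0606 → τ = 36.66·1.0606·0.96 = 37.327 N·m
gear mesh 14/60 = 0.23333 → τ = 37.327·0.23333·0.97 = 8.4482 N·m
gear mesh 64/35 = 1.8286 → τ = 8.4482·1.8286·0.94 = 14.521 N·m
chain 17/145 = 0.11724 → τ = 14.521·0.11724·0.97 = 1.6514 N·m
belt 8/9 = 0.88889 → τ = 1.6514·0.88889·0.91 = 1.3358 N·m

1.336 N·m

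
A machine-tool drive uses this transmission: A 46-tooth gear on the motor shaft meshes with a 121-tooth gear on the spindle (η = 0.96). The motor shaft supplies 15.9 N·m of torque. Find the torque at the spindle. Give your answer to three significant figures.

gear mesh 121/46 = 2.6304 → τ = 15.9·2.6304·0.96 = 40.151 N·m

40.2 N·m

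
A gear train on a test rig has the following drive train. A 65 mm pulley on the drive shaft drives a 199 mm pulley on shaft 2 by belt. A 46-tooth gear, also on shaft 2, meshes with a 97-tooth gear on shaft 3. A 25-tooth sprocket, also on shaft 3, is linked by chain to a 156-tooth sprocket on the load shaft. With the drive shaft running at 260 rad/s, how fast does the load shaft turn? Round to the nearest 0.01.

the drive shaft → shaft 2 (belt, 199/65): 260 ÷ 3.0615 = 84.925 rad/s
shaft 2 → shaft 3 (gear mesh, 97/46): 84.925 ÷ 2.1087 = 40.274 rad/s
shaft 3 → the load shaft (chain, 156/25): 40.274 ÷ 6.24 = 6.4541 rad/s

6.45 rad/s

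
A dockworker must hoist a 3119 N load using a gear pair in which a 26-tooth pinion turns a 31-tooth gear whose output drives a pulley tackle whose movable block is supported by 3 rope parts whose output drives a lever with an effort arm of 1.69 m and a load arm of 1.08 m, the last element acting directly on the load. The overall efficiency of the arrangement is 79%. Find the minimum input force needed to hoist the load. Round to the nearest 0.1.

Gear pair MA = 31/26 = 1.1923.
Block-and-tackle MA = number of supporting rope parts = 3.
Lever MA = effort arm / load arm = 1.69/1.08 = 1.5648.
Combined ideal MA = 1.1923 × 3 × 1.5648 = 5.5972.
Actual MA = 5.5972 × 0.79 = 4.4218.
Effort = load / actual MA = 3119 / 4.4218 = 705.37 N.

705.4 N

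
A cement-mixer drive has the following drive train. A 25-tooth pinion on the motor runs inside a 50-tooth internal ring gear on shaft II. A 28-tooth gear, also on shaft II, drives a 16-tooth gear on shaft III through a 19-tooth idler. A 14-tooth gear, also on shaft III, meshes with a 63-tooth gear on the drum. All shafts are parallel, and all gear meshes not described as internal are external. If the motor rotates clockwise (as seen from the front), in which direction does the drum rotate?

the motor → shaft II: internal mesh, same direction → CW.
shaft II → shaft III: driver → idler → driven is 2 external meshes, 2 reversals → CW.
shaft III → the drum: external mesh, 1 reversal → CCW.
3 reversals in total — an odd number — so the drum turns opposite to the motor.

anticlockwise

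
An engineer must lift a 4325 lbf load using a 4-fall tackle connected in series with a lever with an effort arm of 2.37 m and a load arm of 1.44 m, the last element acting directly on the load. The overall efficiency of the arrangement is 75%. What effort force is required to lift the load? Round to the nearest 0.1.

875.9 lbf

Block-and-tackle MA = number of supporting rope parts = 4.
Lever MA = effort arm / load arm = 2.37/1.44 = 1.6458.
Combined ideal MA = 4 × 1.6458 = 6.5833.
Actual MA = 6.5833 × 0.75 = 4.9375.
Effort = load / actual MA = 4325 / 4.9375 = 875.95 lbf.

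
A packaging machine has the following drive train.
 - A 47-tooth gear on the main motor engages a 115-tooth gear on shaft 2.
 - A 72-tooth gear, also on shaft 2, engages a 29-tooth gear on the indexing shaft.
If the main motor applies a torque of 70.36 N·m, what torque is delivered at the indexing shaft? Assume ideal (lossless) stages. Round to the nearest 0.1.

69.3 N·m

gear mesh 115/47 = 2.4468 → τ = 70.36·2.4468 = 172.16 N·m
gear mesh 29/72 = 0.40278 → τ = 172.16·0.40278 = 69.341 N·m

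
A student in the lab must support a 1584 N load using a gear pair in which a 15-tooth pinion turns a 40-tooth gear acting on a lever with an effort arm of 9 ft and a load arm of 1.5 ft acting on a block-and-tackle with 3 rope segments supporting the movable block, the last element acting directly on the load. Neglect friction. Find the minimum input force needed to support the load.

33 N

Gear pair MA = 40/15 = 2.6667.
Lever MA = effort arm / load arm = 9/1.5 = 6.
Block-and-tackle MA = number of supporting rope parts = 3.
Combined ideal MA = 2.6667 × 6 × 3 = 48.
Effort = load / MA = 1584 / 48 = 33 N.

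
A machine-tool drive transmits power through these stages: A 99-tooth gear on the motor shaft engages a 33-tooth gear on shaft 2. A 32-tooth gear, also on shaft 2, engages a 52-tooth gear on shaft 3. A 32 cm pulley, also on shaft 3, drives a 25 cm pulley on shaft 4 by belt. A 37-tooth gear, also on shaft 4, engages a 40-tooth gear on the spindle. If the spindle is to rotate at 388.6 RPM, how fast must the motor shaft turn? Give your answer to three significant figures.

178 RPM

Overall ratio R = 0.33333 × 1.625 × 0.78125 × 1.0811 = 0.45749.
Required input speed = output speed × R = 388.6 × 0.45749 = 177.78 RPM.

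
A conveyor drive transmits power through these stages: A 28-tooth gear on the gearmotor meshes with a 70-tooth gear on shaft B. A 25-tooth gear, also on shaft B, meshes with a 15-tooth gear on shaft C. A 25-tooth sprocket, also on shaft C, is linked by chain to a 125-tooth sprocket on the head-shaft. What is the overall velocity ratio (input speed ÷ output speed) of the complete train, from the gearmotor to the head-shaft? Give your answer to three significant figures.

Each stage contributes driven/driver: gear mesh 70/28 = 2.5, gear mesh 15/25 = 0.6, chain 125/25 = 5.
Overall: 2.5 × 0.6 × 5 = 7.5.

7.50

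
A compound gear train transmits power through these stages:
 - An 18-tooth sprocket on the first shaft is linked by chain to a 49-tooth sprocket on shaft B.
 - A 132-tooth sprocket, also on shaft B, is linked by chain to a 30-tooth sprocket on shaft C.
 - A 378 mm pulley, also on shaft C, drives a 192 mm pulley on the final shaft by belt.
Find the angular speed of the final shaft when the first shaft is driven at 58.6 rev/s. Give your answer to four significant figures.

186.5 rev/s

the first shaft → shaft B (chain, 49/18): 58.6 ÷ 2.7222 = 21.527 rev/s
shaft B → shaft C (chain, 30/132): 21.527 ÷ 0.22727 = 94.717 rev/s
shaft C → the final shaft (belt, 192/378): 94.717 ÷ 0.50794 = 186.47 rev/s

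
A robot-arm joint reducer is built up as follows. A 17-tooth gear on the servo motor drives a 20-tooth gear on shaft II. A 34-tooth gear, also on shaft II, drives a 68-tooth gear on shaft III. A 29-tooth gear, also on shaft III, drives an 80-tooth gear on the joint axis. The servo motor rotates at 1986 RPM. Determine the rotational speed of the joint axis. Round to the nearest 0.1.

306.0 RPM

Gear mesh: ratio = 20/17 = 1.1765, so shaft II turns at 1986 / 1.1765 = 1688.1 RPM.
Gear mesh: ratio = 68/34 = 2, so shaft III turns at 1688.1 / 2 = 844.05 RPM.
Gear mesh: ratio = 80/29 = 2.7586, so the joint axis turns at 844.05 / 2.7586 = 305.97 RPM.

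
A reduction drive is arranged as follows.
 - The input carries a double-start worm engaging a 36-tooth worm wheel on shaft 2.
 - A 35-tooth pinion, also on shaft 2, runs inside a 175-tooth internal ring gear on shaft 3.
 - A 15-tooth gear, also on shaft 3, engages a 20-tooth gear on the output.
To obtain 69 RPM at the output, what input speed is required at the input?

Overall ratio R = 18 × 5 × 1.3333 = 120.
Required input speed = output speed × R = 69 × 120 = 8280 RPM.

8280 RPM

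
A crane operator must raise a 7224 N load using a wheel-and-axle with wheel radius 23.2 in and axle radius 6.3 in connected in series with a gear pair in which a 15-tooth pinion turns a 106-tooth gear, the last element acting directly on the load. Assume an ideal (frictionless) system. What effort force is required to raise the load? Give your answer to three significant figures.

Wheel-and-axle MA = R/r = 23.2/6.3 = 3.6825.
Gear pair MA = 106/15 = 7.0667.
Combined ideal MA = 3.6825 × 7.0667 = 26.023.
Effort = load / MA = 7224 / 26.023 = 277.6 N.

278 N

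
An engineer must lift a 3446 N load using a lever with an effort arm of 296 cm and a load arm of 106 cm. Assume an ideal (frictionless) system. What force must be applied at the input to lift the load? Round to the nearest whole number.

1234 N

Lever MA = effort arm / load arm = 296/106 = 2.7925.
Effort = load / MA = 3446 / 2.7925 = 1234 N.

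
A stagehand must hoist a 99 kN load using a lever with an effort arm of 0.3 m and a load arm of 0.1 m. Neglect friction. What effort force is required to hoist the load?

Lever MA = effort arm / load arm = 0.3/0.1 = 3.
Effort = load / MA = 99 / 3 = 33 kN.

33 kN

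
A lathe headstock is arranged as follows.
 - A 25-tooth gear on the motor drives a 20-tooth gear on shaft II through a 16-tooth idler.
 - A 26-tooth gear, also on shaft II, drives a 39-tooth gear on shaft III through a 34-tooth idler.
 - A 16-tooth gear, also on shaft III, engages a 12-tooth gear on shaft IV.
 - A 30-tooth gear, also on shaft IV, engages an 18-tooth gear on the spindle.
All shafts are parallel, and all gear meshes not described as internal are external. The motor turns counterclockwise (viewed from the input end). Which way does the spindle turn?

counterclockwise

the motor → shaft II: driver → idler → driven is 2 external meshes, 2 reversals → CCW.
shaft II → shaft III: driver → idler → driven is 2 external meshes, 2 reversals → CCW.
shaft III → shaft IV: external mesh, 1 reversal → CW.
shaft IV → the spindle: external mesh, 1 reversal → CCW.
6 reversals in total — an even number — so the spindle turns the same way as the motor.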